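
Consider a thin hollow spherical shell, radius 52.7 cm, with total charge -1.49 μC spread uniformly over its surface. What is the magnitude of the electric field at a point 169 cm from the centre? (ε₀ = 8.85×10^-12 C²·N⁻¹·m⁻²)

|E| ≈ 4.69×10^3 N/C

Use a concentric Gaussian sphere at r = 169 cm (r > 52.7 cm).
The entire shell is enclosed: Q_enc = -1.49×10^-6 C.
By Gauss's law, ∮E·dA = E·4πr² = Q_enc/ε₀.
E = |Q_enc|/(4πε₀r²) = (1.49e-6)/(4π·8.85×10^-12·(1.69)²) = 4.69e3 N/C.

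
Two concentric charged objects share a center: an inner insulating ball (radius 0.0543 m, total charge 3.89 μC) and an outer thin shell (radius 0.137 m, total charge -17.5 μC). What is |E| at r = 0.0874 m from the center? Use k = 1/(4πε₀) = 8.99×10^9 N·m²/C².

Use a concentric Gaussian sphere at r = 0.0874 m (between the bodies, 0.0543 m < r < 0.137 m).
Only the inner charge is enclosed; the outer shell contributes nothing inside itself. Q_enc = 3.89 μC = 3.89e-6 C.
Gauss's law: E·4πr² = Q_enc/ε₀.
E = k|Q_enc|/r² = (8.99×10^9)(3.89×10^-6)/(0.0874)² = 4.58×10^6 N/C.

|E| ≈ 4.58×10^6 N/C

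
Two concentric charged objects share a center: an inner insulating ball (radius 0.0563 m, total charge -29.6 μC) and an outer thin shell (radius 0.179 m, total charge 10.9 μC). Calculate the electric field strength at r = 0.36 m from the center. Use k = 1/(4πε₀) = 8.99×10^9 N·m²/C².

Symmetry ⇒ E = E(r) r̂. Gaussian sphere of radius r = 0.36 m (r > 0.179 m, enclosing both).
Q_enc = (-29.6 μC) + (10.9 μC) = -1.87×10^-5 C.
By Gauss's law, ∮E·dA = E·4πr² = Q_enc/ε₀.
E = k|Q_enc|/r² = (8.99×10^9)(1.87×10^-5)/(0.36)² = 1.30×10^6 N/C.

1.30×10^6 N/C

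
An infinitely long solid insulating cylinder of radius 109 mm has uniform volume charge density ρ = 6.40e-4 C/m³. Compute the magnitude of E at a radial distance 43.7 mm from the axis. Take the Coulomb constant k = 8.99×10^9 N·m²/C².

Take a coaxial cylindrical Gaussian surface of radius r = 43.7 mm and length L (r < R).
Charge inside radius r per length L is ρ·πr²·L, so λ_enc = ρπr² = 3.84×10^-6 C/m.
Since E is radial and uniform over the curved surface, Φ = E·2πrL = Q_enc/ε₀ = λ_enc L/ε₀.
E = 2k|λ_enc|/r = 2(8.99×10^9)(3.84e-6)/(0.0437) = 1.58×10^6 N/C.

E ≈ 1.58×10^6 N/C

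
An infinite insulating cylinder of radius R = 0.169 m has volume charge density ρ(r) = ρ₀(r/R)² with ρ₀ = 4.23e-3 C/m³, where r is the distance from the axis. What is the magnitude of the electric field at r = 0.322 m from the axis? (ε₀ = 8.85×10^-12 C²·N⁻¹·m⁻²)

Take a coaxial cylindrical Gaussian surface of radius r = 0.322 m and length L (r > R, full charge per length enclosed).
λ_enc = 2π ∫₀^R ρ₀(r'/R)^2 r' dr' = 2πρ₀R²/4 = 1.898e-4 C/m.
Since E is radial and uniform over the curved surface, Φ = E·2πrL = Q_enc/ε₀ = λ_enc L/ε₀.
E = |λ_enc|/(2πε₀r) = (1.898e-4)/(2π·8.85×10^-12·0.322) = 1.06×10^7 N/C.

1.06e7 V/m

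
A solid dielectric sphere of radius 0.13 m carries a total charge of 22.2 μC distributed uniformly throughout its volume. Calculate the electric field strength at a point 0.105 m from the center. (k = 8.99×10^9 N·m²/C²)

9.54e6 V/m

Take a concentric spherical Gaussian surface of radius r = 0.105 m (r < R).
For a uniform sphere the enclosed fraction is (r/R)³, so Q_enc = (22.2 μC)(0.105/0.13)³ = 1.17×10^-5 C.
Gauss's law: E·4πr² = Q_enc/ε₀.
E = k|Q_enc|/r² = (8.99×10^9)(1.17×10^-5)/(0.105)² = 9.54×10^6 N/C.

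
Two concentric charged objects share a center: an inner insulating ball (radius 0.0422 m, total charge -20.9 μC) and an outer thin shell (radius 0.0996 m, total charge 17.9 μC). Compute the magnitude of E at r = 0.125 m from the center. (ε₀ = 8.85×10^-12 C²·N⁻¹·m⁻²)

Take a concentric spherical Gaussian surface of radius r = 0.125 m (r > 0.0996 m, enclosing both).
Q_enc = (-20.9 μC) + (17.9 μC) = -3.00e-6 C.
Since E is radial and uniform over the Gaussian sphere, Φ = E·4πr² = Q_enc/ε₀.
E = |Q_enc|/(4πε₀r²) = (3.00×10^-6)/(4π·8.85×10^-12·(0.125)²) = 1.73×10^6 N/C.

E ≈ 1.73×10^6 V/m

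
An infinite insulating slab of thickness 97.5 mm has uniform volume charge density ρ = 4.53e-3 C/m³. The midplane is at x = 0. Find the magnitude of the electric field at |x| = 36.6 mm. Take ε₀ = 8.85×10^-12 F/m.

By symmetry E is perpendicular to the slab. A Gaussian pillbox from −36.6 mm to +36.6 mm (face area A) lies entirely within the slab.
Q_enc = ρ·(2x)·A and flux = 2EA, so 2EA = 2ρxA/ε₀ ⇒ E = |ρ|x/ε₀.
E = (4.53×10^-3)(0.0366)/(8.85×10^-12) = 1.87e7 N/C.

E ≈ 1.87e7 N/C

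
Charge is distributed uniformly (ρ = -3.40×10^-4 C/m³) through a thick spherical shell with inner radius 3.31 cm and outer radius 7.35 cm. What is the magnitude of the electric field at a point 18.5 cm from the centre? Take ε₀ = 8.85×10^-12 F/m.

Use a concentric Gaussian sphere at r = 18.5 cm (r > 7.35 cm, enclosing the whole shell).
Q_enc = ρ·(4π/3)(b³ − a³) = (-3.40e-4)·(4π/3)·((0.0735)³ − (0.0331)³) = -5.138×10^-7 C.
Since E is radial and uniform over the Gaussian sphere, Φ = E·4πr² = Q_enc/ε₀.
E = |Q_enc|/(4πε₀r²) = (5.138e-7)/(4π·8.85×10^-12·(0.185)²) = 1.35e5 N/C.

E = 1.35×10^5 N/C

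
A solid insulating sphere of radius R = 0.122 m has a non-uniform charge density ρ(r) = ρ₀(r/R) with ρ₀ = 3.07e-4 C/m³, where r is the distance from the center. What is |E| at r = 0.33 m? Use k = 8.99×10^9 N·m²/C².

Symmetry ⇒ E = E(r) r̂. Gaussian sphere of radius r = 0.33 m (r > R, all charge enclosed).
Q_enc = 4π ∫₀^R ρ₀(r'/R)^1 r'² dr' = 4πρ₀R³/4 = 1.751e-6 C.
By Gauss's law, ∮E·dA = E·4πr² = Q_enc/ε₀.
E = k|Q_enc|/r² = (8.99×10^9)(1.751×10^-6)/(0.33)² = 1.45×10^5 N/C.

|E| ≈ 1.45×10^5 N/C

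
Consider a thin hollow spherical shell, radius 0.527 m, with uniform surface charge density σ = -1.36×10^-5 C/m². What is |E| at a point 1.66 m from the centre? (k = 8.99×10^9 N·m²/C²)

1.55×10^5 N/C

Symmetry ⇒ E = E(r) r̂. Gaussian sphere of radius r = 1.66 m (r > 0.527 m).
The entire shell is enclosed: Q_enc = σ·4πR² = (-1.36×10^-5)·4π·(0.527)² = -4.746e-5 C.
Since E is radial and uniform over the Gaussian sphere, Φ = E·4πr² = Q_enc/ε₀.
E = k|Q_enc|/r² = (8.99×10^9)(4.746×10^-5)/(1.66)² = 1.55e5 N/C.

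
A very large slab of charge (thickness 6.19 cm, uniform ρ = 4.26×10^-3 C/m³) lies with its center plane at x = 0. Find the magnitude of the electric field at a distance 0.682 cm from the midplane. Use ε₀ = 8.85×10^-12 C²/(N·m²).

By symmetry E is perpendicular to the slab. A Gaussian pillbox from −0.682 cm to +0.682 cm (face area A) lies entirely within the slab.
Q_enc = ρ·(2x)·A and flux = 2EA, so 2EA = 2ρxA/ε₀ ⇒ E = |ρ|x/ε₀.
E = (4.26×10^-3)(0.00682)/(8.85×10^-12) = 3.28e6 N/C.

|E| ≈ 3.28×10^6 N/C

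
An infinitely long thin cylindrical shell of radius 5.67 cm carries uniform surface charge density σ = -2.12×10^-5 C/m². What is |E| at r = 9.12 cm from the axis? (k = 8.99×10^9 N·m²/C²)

Choose a coaxial cylinder of radius r = 9.12 cm (arbitrary length L) as the Gaussian surface (r > 5.67 cm).
The whole shell is enclosed: λ_enc = σ·2πR = (-2.12×10^-5)·2π·(0.0567) = -7.553e-6 C/m.
Gauss's law: E·2πrL = λ_enc L/ε₀.
E = 2k|λ_enc|/r = 2(8.99×10^9)(7.553×10^-6)/(0.0912) = 1.49e6 N/C.

1.49e6 V/m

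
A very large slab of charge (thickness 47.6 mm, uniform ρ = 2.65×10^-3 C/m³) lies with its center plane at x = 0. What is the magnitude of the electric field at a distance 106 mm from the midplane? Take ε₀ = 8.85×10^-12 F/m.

|E| = 7.13×10^6 V/m

The point |x| = 106 mm lies outside the slab (half-thickness 0.0238 m). A symmetric pillbox spanning the full slab encloses Q_enc = ρ·d·A.
Flux = 2EA ⇒ E = |ρ|d/(2ε₀), independent of distance outside.
E = (2.65×10^-3)(0.0476)/(2·8.85×10^-12) = 7.13×10^6 N/C.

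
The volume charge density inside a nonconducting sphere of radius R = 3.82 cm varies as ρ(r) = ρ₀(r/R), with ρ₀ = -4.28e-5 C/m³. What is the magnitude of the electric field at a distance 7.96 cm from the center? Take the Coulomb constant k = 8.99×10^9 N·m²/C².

E = 1.06×10^4 N/C

Symmetry ⇒ E = E(r) r̂. Gaussian sphere of radius r = 7.96 cm (r > R, all charge enclosed).
Q_enc = 4π ∫₀^R ρ₀(r'/R)^1 r'² dr' = 4πρ₀R³/4 = -7.495e-9 C.
Applying ∮E·dA = Q_enc/ε₀ with Φ = E(4πr²):
E = k|Q_enc|/r² = (8.99×10^9)(7.495×10^-9)/(0.0796)² = 1.06×10^4 N/C.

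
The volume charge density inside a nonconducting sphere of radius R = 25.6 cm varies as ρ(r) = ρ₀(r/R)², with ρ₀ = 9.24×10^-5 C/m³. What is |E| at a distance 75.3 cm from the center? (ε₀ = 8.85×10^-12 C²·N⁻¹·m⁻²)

Take a concentric spherical Gaussian surface of radius r = 75.3 cm (r > R, all charge enclosed).
Q_enc = 4π ∫₀^R ρ₀(r'/R)^2 r'² dr' = 4πρ₀R³/5 = 3.896×10^-6 C.
By Gauss's law, ∮E·dA = E·4πr² = Q_enc/ε₀.
E = |Q_enc|/(4πε₀r²) = (3.896×10^-6)/(4π·8.85×10^-12·(0.753)²) = 6.18×10^4 N/C.

E = 6.18e4 N/C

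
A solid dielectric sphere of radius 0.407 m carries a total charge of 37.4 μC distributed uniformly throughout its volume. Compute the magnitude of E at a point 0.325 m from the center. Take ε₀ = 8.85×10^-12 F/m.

1.62×10^6 N/C

By spherical symmetry E is radial; choose a Gaussian sphere of radius r = 0.325 m (r < R).
For a uniform sphere the enclosed fraction is (r/R)³, so Q_enc = (37.4 μC)(0.325/0.407)³ = 1.904×10^-5 C.
By Gauss's law, ∮E·dA = E·4πr² = Q_enc/ε₀.
E = |Q_enc|/(4πε₀r²) = (1.904×10^-5)/(4π·8.85×10^-12·(0.325)²) = 1.62×10^6 N/C.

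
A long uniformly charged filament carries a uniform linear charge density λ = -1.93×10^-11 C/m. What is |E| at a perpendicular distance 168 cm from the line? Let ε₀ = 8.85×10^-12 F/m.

E = 0.207 N/C

Take a coaxial cylindrical Gaussian surface of radius r = 168 cm and length L.
Q_enc = λL, so λ_enc = -1.93×10^-11 C/m.
Applying ∮E·dA = Q_enc/ε₀ with the end caps contributing no flux:
E = |λ_enc|/(2πε₀r) = (1.93×10^-11)/(2π·8.85×10^-12·1.68) = 0.207 N/C.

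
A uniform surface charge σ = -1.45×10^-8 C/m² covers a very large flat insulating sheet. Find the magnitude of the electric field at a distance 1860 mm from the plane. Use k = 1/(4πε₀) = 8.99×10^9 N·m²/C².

E = 819 N/C

Choose a cylindrical pillbox piercing the sheet, end faces (area A) parallel to it.
Only the two end caps contribute flux: Φ = 2EA. With Q_enc = σA, Gauss's law gives E = |σ|/(2ε₀).
E = 2πk|σ| = 2π(8.99×10^9)(1.45e-8) = 819 N/C.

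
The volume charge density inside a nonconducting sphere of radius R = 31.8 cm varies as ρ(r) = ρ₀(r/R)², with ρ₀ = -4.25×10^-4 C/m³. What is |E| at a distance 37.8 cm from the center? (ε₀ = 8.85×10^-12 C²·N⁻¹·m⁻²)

2.16×10^6 N/C

Take a concentric spherical Gaussian surface of radius r = 37.8 cm (r > R, all charge enclosed).
Q_enc = 4π ∫₀^R ρ₀(r'/R)^2 r'² dr' = 4πρ₀R³/5 = -3.435e-5 C.
Applying ∮E·dA = Q_enc/ε₀ with Φ = E(4πr²):
E = |Q_enc|/(4πε₀r²) = (3.435×10^-5)/(4π·8.85×10^-12·(0.378)²) = 2.16×10^6 N/C.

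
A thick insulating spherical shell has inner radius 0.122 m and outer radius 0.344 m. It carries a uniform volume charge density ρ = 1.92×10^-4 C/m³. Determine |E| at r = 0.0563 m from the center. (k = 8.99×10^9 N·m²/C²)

Use a concentric Gaussian sphere at r = 0.0563 m (r < 0.122 m, inside the empty cavity).
No charge is enclosed, so by Gauss's law E·4πr² = 0 ⇒ E = 0.

|E| = 0 V/m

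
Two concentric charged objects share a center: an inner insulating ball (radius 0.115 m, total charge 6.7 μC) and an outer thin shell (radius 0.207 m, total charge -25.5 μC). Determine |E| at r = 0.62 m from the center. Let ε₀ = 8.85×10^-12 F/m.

|E| ≈ 4.40×10^5 N/C

By spherical symmetry E is radial; choose a Gaussian sphere of radius r = 0.62 m (r > 0.207 m, enclosing both).
Q_enc = (6.7 μC) + (-25.5 μC) = -1.88×10^-5 C.
Gauss's law: E·4πr² = Q_enc/ε₀.
E = |Q_enc|/(4πε₀r²) = (1.88e-5)/(4π·8.85×10^-12·(0.62)²) = 4.40e5 N/C.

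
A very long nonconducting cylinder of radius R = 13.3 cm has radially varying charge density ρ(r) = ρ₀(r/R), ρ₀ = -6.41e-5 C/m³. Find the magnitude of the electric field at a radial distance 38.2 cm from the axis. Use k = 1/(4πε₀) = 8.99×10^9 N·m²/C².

E ≈ 1.12e5 V/m

Choose a coaxial cylinder of radius r = 38.2 cm (arbitrary length L) as the Gaussian surface (r > R, full charge per length enclosed).
λ_enc = 2π ∫₀^R ρ₀(r'/R)^1 r' dr' = 2πρ₀R²/3 = -2.375e-6 C/m.
Since E is radial and uniform over the curved surface, Φ = E·2πrL = Q_enc/ε₀ = λ_enc L/ε₀.
E = 2k|λ_enc|/r = 2(8.99×10^9)(2.375×10^-6)/(0.382) = 1.12e5 N/C.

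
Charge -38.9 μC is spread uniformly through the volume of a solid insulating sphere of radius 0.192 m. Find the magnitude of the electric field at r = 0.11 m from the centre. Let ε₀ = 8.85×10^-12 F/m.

E ≈ 5.44×10^6 V/m

By spherical symmetry E is radial; choose a Gaussian sphere of radius r = 0.11 m (r < R).
Only the charge within r is enclosed: Q_enc = Q·(r/R)³ = (-38.9 μC)·(0.11 m/0.192 m)³ = -7.315×10^-6 C.
Applying ∮E·dA = Q_enc/ε₀ with Φ = E(4πr²):
E = |Q_enc|/(4πε₀r²) = (7.315×10^-6)/(4π·8.85×10^-12·(0.11)²) = 5.44e6 N/C.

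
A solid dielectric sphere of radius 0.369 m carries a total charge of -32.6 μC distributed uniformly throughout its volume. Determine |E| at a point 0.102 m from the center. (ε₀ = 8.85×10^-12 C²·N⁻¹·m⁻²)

Take a concentric spherical Gaussian surface of radius r = 0.102 m (r < R).
Only the charge within r is enclosed: Q_enc = Q·(r/R)³ = (-32.6 μC)·(0.102 m/0.369 m)³ = -6.886×10^-7 C.
Since E is radial and uniform over the Gaussian sphere, Φ = E·4πr² = Q_enc/ε₀.
E = |Q_enc|/(4πε₀r²) = (6.886×10^-7)/(4π·8.85×10^-12·(0.102)²) = 5.95×10^5 N/C.

|E| ≈ 5.95×10^5 N/C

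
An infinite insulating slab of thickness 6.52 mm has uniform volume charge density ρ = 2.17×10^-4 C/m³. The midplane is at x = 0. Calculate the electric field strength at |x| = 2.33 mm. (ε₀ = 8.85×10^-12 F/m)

|E| ≈ 5.71×10^4 V/m

By symmetry E is perpendicular to the slab. A Gaussian pillbox from −2.33 mm to +2.33 mm (face area A) lies entirely within the slab.
Q_enc = ρ·(2x)·A and flux = 2EA, so 2EA = 2ρxA/ε₀ ⇒ E = |ρ|x/ε₀.
E = (2.17e-4)(0.00233)/(8.85×10^-12) = 5.71×10^4 N/C.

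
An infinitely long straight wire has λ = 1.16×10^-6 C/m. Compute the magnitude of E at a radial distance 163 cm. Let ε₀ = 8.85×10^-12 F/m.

1.28e4 N/C

By cylindrical symmetry E is radial; use a coaxial Gaussian cylinder of radius 163 cm and length L.
Q_enc = λL, so λ_enc = 1.16×10^-6 C/m.
By Gauss's law (flux through the curved wall only), E·2πrL = λ_enc L/ε₀.
E = |λ_enc|/(2πε₀r) = (1.16×10^-6)/(2π·8.85×10^-12·1.63) = 1.28×10^4 N/C.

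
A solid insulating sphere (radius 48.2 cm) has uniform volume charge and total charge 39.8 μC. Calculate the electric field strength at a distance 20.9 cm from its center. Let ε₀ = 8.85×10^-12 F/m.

6.68e5 N/C

Take a concentric spherical Gaussian surface of radius r = 20.9 cm (r < R).
Only the charge within r is enclosed: Q_enc = Q·(r/R)³ = (39.8 μC)·(20.9 cm/48.2 cm)³ = 3.245×10^-6 C.
By Gauss's law, ∮E·dA = E·4πr² = Q_enc/ε₀.
E = |Q_enc|/(4πε₀r²) = (3.245×10^-6)/(4π·8.85×10^-12·(0.209)²) = 6.68e5 N/C.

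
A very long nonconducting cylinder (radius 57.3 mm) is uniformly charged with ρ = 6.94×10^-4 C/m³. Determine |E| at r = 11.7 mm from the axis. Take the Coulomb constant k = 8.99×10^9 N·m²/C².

|E| ≈ 4.59×10^5 V/m

By cylindrical symmetry E is radial; use a coaxial Gaussian cylinder of radius 11.7 mm and length L (r < R).
Enclosed charge per unit length: λ_enc = ρ·πr² = (6.94e-4)π(0.0117)² = 2.985×10^-7 C/m.
Since E is radial and uniform over the curved surface, Φ = E·2πrL = Q_enc/ε₀ = λ_enc L/ε₀.
E = 2k|λ_enc|/r = 2(8.99×10^9)(2.985e-7)/(0.0117) = 4.59×10^5 N/C.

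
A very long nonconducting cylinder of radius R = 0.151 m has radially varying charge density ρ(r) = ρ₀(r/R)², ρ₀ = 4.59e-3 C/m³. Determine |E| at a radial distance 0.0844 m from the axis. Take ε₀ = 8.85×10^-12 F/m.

Take a coaxial cylindrical Gaussian surface of radius r = 0.0844 m and length L (r < R).
λ_enc = ∫₀^r ρ(r')·2πr' dr' = (2πρ₀/R²)·r^4/4 = 1.605e-5 C/m.
Since E is radial and uniform over the curved surface, Φ = E·2πrL = Q_enc/ε₀ = λ_enc L/ε₀.
E = |λ_enc|/(2πε₀r) = (1.605×10^-5)/(2π·8.85×10^-12·0.0844) = 3.42e6 N/C.

3.42e6 N/C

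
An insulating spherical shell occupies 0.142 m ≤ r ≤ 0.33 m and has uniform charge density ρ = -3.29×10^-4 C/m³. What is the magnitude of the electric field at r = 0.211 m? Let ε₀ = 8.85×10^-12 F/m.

E = 1.82×10^6 N/C

Use a concentric Gaussian sphere at r = 0.211 m (within the shell material, 0.142 m < r < 0.33 m).
Enclosed charge is the volume from a to r: Q_enc = (4π/3)ρ(r³ − a³) = -9.00e-6 C.
Applying ∮E·dA = Q_enc/ε₀ with Φ = E(4πr²):
E = |Q_enc|/(4πε₀r²) = (9.00×10^-6)/(4π·8.85×10^-12·(0.211)²) = 1.82×10^6 N/C.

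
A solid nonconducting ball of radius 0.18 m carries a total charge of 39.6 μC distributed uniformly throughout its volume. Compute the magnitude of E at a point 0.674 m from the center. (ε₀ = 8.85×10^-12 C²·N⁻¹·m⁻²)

Use a concentric Gaussian sphere at r = 0.674 m (r > R, so the entire charge is enclosed).
Q_enc = 39.6 μC = 3.96×10^-5 C.
By Gauss's law, ∮E·dA = E·4πr² = Q_enc/ε₀.
E = |Q_enc|/(4πε₀r²) = (3.96×10^-5)/(4π·8.85×10^-12·(0.674)²) = 7.84×10^5 N/C.

|E| = 7.84×10^5 V/m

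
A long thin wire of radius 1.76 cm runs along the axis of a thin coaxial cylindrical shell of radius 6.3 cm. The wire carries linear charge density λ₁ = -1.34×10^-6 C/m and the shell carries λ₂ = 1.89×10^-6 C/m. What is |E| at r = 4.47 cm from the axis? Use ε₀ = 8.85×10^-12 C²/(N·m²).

Choose a coaxial cylinder of radius r = 4.47 cm (arbitrary length L) as the Gaussian surface (between the conductors, 1.76 cm < r < 6.3 cm).
Only the inner wire is enclosed; the outer shell contributes nothing inside itself. λ_enc = λ₁ = -1.34×10^-6 C/m.
Applying ∮E·dA = Q_enc/ε₀ with the end caps contributing no flux:
E = |λ_enc|/(2πε₀r) = (1.34×10^-6)/(2π·8.85×10^-12·0.0447) = 5.39×10^5 N/C.

|E| = 5.39×10^5 N/C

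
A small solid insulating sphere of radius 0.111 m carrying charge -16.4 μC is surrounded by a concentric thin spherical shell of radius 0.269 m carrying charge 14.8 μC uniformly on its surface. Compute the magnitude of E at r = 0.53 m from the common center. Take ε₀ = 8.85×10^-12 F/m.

Use a concentric Gaussian sphere at r = 0.53 m (r > 0.269 m, enclosing both).
Q_enc = (-16.4 μC) + (14.8 μC) = -1.60×10^-6 C.
Gauss's law: E·4πr² = Q_enc/ε₀.
E = |Q_enc|/(4πε₀r²) = (1.60e-6)/(4π·8.85×10^-12·(0.53)²) = 5.12×10^4 N/C.

5.12e4 V/m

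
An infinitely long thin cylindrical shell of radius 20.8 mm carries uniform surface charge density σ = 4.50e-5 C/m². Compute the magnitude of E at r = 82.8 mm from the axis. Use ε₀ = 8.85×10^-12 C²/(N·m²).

Coaxial Gaussian cylinder, radius r = 82.8 mm, length L (r > 20.8 mm).
The whole shell is enclosed: λ_enc = σ·2πR = (4.50e-5)·2π·(0.0208) = 5.881e-6 C/m.
Gauss's law: E·2πrL = λ_enc L/ε₀.
E = |λ_enc|/(2πε₀r) = (5.881×10^-6)/(2π·8.85×10^-12·0.0828) = 1.28e6 N/C.

E ≈ 1.28e6 N/C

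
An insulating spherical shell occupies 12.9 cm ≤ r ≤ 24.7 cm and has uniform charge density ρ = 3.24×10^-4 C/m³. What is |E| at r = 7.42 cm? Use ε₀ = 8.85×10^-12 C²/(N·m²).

E = 0 (no enclosed charge)

By spherical symmetry E is radial; choose a Gaussian sphere of radius r = 7.42 cm (r < 12.9 cm, inside the empty cavity).
No charge is enclosed, so by Gauss's law E·4πr² = 0 ⇒ E = 0.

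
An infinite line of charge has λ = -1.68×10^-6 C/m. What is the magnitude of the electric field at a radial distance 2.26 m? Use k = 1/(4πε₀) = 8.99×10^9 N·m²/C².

Take a coaxial cylindrical Gaussian surface of radius r = 2.26 m and length L.
Q_enc = λL, so λ_enc = -1.68e-6 C/m.
Gauss's law: E·2πrL = λ_enc L/ε₀.
E = 2k|λ_enc|/r = 2(8.99×10^9)(1.68×10^-6)/(2.26) = 1.34×10^4 N/C.

1.34×10^4 V/m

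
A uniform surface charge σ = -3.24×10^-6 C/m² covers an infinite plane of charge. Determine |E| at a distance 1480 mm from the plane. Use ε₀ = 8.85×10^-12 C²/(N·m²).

|E| ≈ 1.83×10^5 V/m

Choose a cylindrical pillbox piercing the sheet, end faces (area A) parallel to it.
Only the two end caps contribute flux: Φ = 2EA. With Q_enc = σA, Gauss's law gives E = |σ|/(2ε₀).
E = |σ|/(2ε₀) = (3.24×10^-6)/(2·8.85×10^-12) = 1.83×10^5 N/C.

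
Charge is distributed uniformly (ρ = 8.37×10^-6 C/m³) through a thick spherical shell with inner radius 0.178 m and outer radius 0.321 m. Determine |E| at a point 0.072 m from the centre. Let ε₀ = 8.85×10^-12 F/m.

Use a concentric Gaussian sphere at r = 0.072 m (r < 0.178 m, inside the empty cavity).
No charge is enclosed, so by Gauss's law E·4πr² = 0 ⇒ E = 0.

|E| = 0 V/m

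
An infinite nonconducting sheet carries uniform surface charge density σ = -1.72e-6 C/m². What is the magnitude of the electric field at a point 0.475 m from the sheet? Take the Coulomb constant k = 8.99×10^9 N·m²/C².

9.72×10^4 N/C

Choose a cylindrical pillbox piercing the sheet, end faces (area A) parallel to it.
Flux Φ = 2EA and Q_enc = σA, so 2EA = σA/ε₀ ⇒ E = |σ|/(2ε₀), independent of distance.
E = 2πk|σ| = 2π(8.99×10^9)(1.72×10^-6) = 9.72×10^4 N/C.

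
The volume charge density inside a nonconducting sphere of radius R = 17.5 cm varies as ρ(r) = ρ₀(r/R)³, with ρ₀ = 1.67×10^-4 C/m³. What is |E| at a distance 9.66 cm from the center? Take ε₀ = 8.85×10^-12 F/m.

Take a concentric spherical Gaussian surface of radius r = 9.66 cm (r < R).
Q_enc = ∫₀^r ρ(r')·4πr'² dr' = (4πρ₀/R³) ∫₀^r r'^5 dr' = 4πρ₀ r^6/(6·R³) = 5.303×10^-8 C.
By Gauss's law, ∮E·dA = E·4πr² = Q_enc/ε₀.
E = |Q_enc|/(4πε₀r²) = (5.303×10^-8)/(4π·8.85×10^-12·(0.0966)²) = 5.11e4 N/C.

|E| ≈ 5.11×10^4 V/m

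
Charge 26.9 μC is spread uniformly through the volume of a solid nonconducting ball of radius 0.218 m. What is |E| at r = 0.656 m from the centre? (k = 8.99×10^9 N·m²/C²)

By spherical symmetry E is radial; choose a Gaussian sphere of radius r = 0.656 m (r > R, so the entire charge is enclosed).
Q_enc = 26.9 μC = 2.69e-5 C.
Applying ∮E·dA = Q_enc/ε₀ with Φ = E(4πr²):
E = k|Q_enc|/r² = (8.99×10^9)(2.69e-5)/(0.656)² = 5.62×10^5 N/C.

E = 5.62e5 N/C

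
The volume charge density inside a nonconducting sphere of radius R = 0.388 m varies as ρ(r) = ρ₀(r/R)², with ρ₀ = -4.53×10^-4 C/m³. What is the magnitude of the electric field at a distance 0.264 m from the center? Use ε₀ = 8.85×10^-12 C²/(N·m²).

Symmetry ⇒ E = E(r) r̂. Gaussian sphere of radius r = 0.264 m (r < R).
Q_enc = ∫₀^r ρ(r')·4πr'² dr' = (4πρ₀/R²) ∫₀^r r'^4 dr' = 4πρ₀ r^5/(5·R²) = -9.698×10^-6 C.
Gauss's law: E·4πr² = Q_enc/ε₀.
E = |Q_enc|/(4πε₀r²) = (9.698e-6)/(4π·8.85×10^-12·(0.264)²) = 1.25×10^6 N/C.

E ≈ 1.25e6 N/C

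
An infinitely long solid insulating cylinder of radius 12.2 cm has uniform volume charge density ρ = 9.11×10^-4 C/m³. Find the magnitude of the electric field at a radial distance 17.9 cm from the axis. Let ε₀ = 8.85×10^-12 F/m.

|E| ≈ 4.28×10^6 N/C

Take a coaxial cylindrical Gaussian surface of radius r = 17.9 cm and length L (r > 12.2 cm, full cross-section enclosed).
λ_enc = ρ·πR² = (9.11×10^-4)π(0.122)² = 4.26e-5 C/m.
Applying ∮E·dA = Q_enc/ε₀ with the end caps contributing no flux:
E = |λ_enc|/(2πε₀r) = (4.26×10^-5)/(2π·8.85×10^-12·0.179) = 4.28×10^6 N/C.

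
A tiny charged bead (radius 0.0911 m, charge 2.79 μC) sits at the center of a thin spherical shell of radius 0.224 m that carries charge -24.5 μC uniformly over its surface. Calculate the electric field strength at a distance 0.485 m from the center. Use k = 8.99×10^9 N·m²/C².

|E| = 8.30×10^5 N/C

Symmetry ⇒ E = E(r) r̂. Gaussian sphere of radius r = 0.485 m (r > 0.224 m, enclosing both).
Q_enc = (2.79 μC) + (-24.5 μC) = -2.171×10^-5 C.
Since E is radial and uniform over the Gaussian sphere, Φ = E·4πr² = Q_enc/ε₀.
E = k|Q_enc|/r² = (8.99×10^9)(2.171×10^-5)/(0.485)² = 8.30×10^5 N/C.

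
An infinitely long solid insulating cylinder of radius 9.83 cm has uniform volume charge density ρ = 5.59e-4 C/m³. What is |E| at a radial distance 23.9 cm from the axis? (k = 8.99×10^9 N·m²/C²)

Take a coaxial cylindrical Gaussian surface of radius r = 23.9 cm and length L (r > 9.83 cm, full cross-section enclosed).
λ_enc = ρ·πR² = (5.59×10^-4)π(0.0983)² = 1.697e-5 C/m.
Since E is radial and uniform over the curved surface, Φ = E·2πrL = Q_enc/ε₀ = λ_enc L/ε₀.
E = 2k|λ_enc|/r = 2(8.99×10^9)(1.697e-5)/(0.239) = 1.28×10^6 N/C.

1.28×10^6 N/C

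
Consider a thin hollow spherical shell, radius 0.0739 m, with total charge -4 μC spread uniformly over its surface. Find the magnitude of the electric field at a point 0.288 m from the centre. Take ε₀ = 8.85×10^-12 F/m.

E = 4.34×10^5 N/C

By spherical symmetry E is radial; choose a Gaussian sphere of radius r = 0.288 m (r > 0.0739 m).
The entire shell is enclosed: Q_enc = -4.00×10^-6 C.
Gauss's law: E·4πr² = Q_enc/ε₀.
E = |Q_enc|/(4πε₀r²) = (4.00e-6)/(4π·8.85×10^-12·(0.288)²) = 4.34×10^5 N/C.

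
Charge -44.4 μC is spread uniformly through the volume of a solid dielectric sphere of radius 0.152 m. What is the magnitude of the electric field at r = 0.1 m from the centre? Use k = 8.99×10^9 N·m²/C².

1.14×10^7 V/m

Take a concentric spherical Gaussian surface of radius r = 0.1 m (r < R).
Only the charge within r is enclosed: Q_enc = Q·(r/R)³ = (-44.4 μC)·(0.1 m/0.152 m)³ = -1.264×10^-5 C.
Gauss's law: E·4πr² = Q_enc/ε₀.
E = k|Q_enc|/r² = (8.99×10^9)(1.264×10^-5)/(0.1)² = 1.14×10^7 N/C.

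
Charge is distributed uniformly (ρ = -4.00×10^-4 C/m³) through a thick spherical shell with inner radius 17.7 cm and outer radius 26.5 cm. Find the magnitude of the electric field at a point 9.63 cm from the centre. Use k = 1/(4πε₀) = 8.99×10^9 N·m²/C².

E = 0 (no enclosed charge)

Use a concentric Gaussian sphere at r = 9.63 cm (r < 17.7 cm, inside the empty cavity).
Q_enc = 0 (all charge lies at larger r); Gauss's law gives E = 0.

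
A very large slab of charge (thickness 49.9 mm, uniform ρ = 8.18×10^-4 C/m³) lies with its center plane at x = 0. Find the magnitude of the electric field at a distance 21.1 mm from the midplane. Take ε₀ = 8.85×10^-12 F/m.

By symmetry E is perpendicular to the slab. A Gaussian pillbox from −21.1 mm to +21.1 mm (face area A) lies entirely within the slab.
Q_enc = ρ·(2x)·A and flux = 2EA, so 2EA = 2ρxA/ε₀ ⇒ E = |ρ|x/ε₀.
E = (8.18e-4)(0.0211)/(8.85×10^-12) = 1.95e6 N/C.

|E| = 1.95e6 N/C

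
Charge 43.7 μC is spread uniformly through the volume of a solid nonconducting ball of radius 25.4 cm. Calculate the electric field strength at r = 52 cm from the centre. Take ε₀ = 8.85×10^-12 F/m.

Take a concentric spherical Gaussian surface of radius r = 52 cm (r > R, so the entire charge is enclosed).
Q_enc = 43.7 μC = 4.37e-5 C.
By Gauss's law, ∮E·dA = E·4πr² = Q_enc/ε₀.
E = |Q_enc|/(4πε₀r²) = (4.37×10^-5)/(4π·8.85×10^-12·(0.52)²) = 1.45×10^6 N/C.

|E| = 1.45×10^6 N/C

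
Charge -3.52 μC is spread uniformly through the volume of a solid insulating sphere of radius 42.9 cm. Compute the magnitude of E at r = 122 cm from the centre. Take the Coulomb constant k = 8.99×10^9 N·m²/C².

E = 2.13×10^4 N/C

Symmetry ⇒ E = E(r) r̂. Gaussian sphere of radius r = 122 cm (r > R, so the entire charge is enclosed).
Q_enc = -3.52 μC = -3.52×10^-6 C.
Since E is radial and uniform over the Gaussian sphere, Φ = E·4πr² = Q_enc/ε₀.
E = k|Q_enc|/r² = (8.99×10^9)(3.52×10^-6)/(1.22)² = 2.13e4 N/C.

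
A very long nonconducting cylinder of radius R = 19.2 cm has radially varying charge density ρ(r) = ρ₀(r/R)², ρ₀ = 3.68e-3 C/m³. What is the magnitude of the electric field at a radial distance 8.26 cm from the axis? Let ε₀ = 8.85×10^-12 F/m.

Take a coaxial cylindrical Gaussian surface of radius r = 8.26 cm and length L (r < R).
λ_enc = ∫₀^r ρ(r')·2πr' dr' = (2πρ₀/R²)·r^4/4 = 7.299×10^-6 C/m.
Gauss's law: E·2πrL = λ_enc L/ε₀.
E = |λ_enc|/(2πε₀r) = (7.299e-6)/(2π·8.85×10^-12·0.0826) = 1.59×10^6 N/C.

E = 1.59×10^6 N/C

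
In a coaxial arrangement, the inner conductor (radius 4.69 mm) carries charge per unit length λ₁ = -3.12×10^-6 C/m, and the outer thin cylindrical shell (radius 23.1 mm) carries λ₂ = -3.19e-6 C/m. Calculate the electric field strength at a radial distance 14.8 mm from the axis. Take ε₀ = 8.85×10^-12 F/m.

Choose a coaxial cylinder of radius r = 14.8 mm (arbitrary length L) as the Gaussian surface (between the conductors, 4.69 mm < r < 23.1 mm).
Only the inner wire is enclosed; the outer shell contributes nothing inside itself. λ_enc = λ₁ = -3.12×10^-6 C/m.
Applying ∮E·dA = Q_enc/ε₀ with the end caps contributing no flux:
E = |λ_enc|/(2πε₀r) = (3.12×10^-6)/(2π·8.85×10^-12·0.0148) = 3.79×10^6 N/C.

3.79×10^6 V/m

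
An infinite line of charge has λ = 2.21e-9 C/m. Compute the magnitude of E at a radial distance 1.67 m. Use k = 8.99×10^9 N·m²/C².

By cylindrical symmetry E is radial; use a coaxial Gaussian cylinder of radius 1.67 m and length L.
Q_enc = λL, so λ_enc = 2.21×10^-9 C/m.
Applying ∮E·dA = Q_enc/ε₀ with the end caps contributing no flux:
E = 2k|λ_enc|/r = 2(8.99×10^9)(2.21×10^-9)/(1.67) = 23.8 N/C.

|E| = 23.8 N/C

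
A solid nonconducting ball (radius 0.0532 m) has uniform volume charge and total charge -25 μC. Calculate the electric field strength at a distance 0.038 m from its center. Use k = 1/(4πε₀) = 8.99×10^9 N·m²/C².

5.67e7 N/C

Use a concentric Gaussian sphere at r = 0.038 m (r < R).
Only the charge within r is enclosed: Q_enc = Q·(r/R)³ = (-25 μC)·(0.038 m/0.0532 m)³ = -9.111×10^-6 C.
By Gauss's law, ∮E·dA = E·4πr² = Q_enc/ε₀.
E = k|Q_enc|/r² = (8.99×10^9)(9.111×10^-6)/(0.038)² = 5.67e7 N/C.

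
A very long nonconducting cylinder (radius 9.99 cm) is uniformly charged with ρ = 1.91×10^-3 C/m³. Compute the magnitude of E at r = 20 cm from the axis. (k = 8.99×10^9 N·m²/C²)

Choose a coaxial cylinder of radius r = 20 cm (arbitrary length L) as the Gaussian surface (r > 9.99 cm, full cross-section enclosed).
λ_enc = ρ·πR² = (1.91×10^-3)π(0.0999)² = 5.988e-5 C/m.
Gauss's law: E·2πrL = λ_enc L/ε₀.
E = 2k|λ_enc|/r = 2(8.99×10^9)(5.988×10^-5)/(0.2) = 5.38×10^6 N/C.

E ≈ 5.38×10^6 N/C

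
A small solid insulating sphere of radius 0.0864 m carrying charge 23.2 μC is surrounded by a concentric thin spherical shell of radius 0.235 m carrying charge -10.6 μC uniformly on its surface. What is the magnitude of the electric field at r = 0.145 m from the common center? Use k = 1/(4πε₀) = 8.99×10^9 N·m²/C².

9.92×10^6 V/m

By spherical symmetry E is radial; choose a Gaussian sphere of radius r = 0.145 m (between the bodies, 0.0864 m < r < 0.235 m).
Only the inner charge is enclosed; the outer shell contributes nothing inside itself. Q_enc = 23.2 μC = 2.32e-5 C.
Gauss's law: E·4πr² = Q_enc/ε₀.
E = k|Q_enc|/r² = (8.99×10^9)(2.32e-5)/(0.145)² = 9.92e6 N/C.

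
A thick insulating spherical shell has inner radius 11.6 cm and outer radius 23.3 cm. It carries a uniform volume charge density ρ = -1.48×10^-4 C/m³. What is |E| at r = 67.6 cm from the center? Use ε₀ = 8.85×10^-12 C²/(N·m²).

|E| = 1.35×10^5 N/C

Symmetry ⇒ E = E(r) r̂. Gaussian sphere of radius r = 67.6 cm (r > 23.3 cm, enclosing the whole shell).
Q_enc = ρ·(4π/3)(b³ − a³) = (-1.48e-4)·(4π/3)·((0.233)³ − (0.116)³) = -6.874×10^-6 C.
Gauss's law: E·4πr² = Q_enc/ε₀.
E = |Q_enc|/(4πε₀r²) = (6.874×10^-6)/(4π·8.85×10^-12·(0.676)²) = 1.35e5 N/C.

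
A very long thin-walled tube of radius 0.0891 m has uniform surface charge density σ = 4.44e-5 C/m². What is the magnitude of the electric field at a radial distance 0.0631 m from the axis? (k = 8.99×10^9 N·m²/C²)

Coaxial Gaussian cylinder, radius r = 0.0631 m, length L (r < 0.0891 m, inside the shell).
All the surface charge lies outside this cylinder: Q_enc = 0, hence E = 0.

|E| = 0 N/C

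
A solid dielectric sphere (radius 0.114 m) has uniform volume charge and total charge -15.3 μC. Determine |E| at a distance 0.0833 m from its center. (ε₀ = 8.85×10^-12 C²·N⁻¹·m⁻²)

7.74e6 N/C

Take a concentric spherical Gaussian surface of radius r = 0.0833 m (r < R).
Only the charge within r is enclosed: Q_enc = Q·(r/R)³ = (-15.3 μC)·(0.0833 m/0.114 m)³ = -5.969e-6 C.
Applying ∮E·dA = Q_enc/ε₀ with Φ = E(4πr²):
E = |Q_enc|/(4πε₀r²) = (5.969×10^-6)/(4π·8.85×10^-12·(0.0833)²) = 7.74×10^6 N/C.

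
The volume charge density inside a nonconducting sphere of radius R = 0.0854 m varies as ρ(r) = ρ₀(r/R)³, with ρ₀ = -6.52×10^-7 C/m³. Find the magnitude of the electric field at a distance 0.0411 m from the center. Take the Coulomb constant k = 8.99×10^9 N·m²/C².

Take a concentric spherical Gaussian surface of radius r = 0.0411 m (r < R).
Q_enc = ∫₀^r ρ(r')·4πr'² dr' = (4πρ₀/R³) ∫₀^r r'^5 dr' = 4πρ₀ r^6/(6·R³) = -1.057e-11 C.
Since E is radial and uniform over the Gaussian sphere, Φ = E·4πr² = Q_enc/ε₀.
E = k|Q_enc|/r² = (8.99×10^9)(1.057×10^-11)/(0.0411)² = 56.2 N/C.

56.2 N/C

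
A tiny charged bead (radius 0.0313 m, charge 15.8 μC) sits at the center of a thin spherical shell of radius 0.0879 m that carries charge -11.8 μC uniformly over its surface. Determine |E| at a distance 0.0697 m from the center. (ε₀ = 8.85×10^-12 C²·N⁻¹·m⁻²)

Use a concentric Gaussian sphere at r = 0.0697 m (between the bodies, 0.0313 m < r < 0.0879 m).
The shell at 0.0879 m lies outside the Gaussian surface, so Q_enc = 15.8 μC = 1.58×10^-5 C.
Gauss's law: E·4πr² = Q_enc/ε₀.
E = |Q_enc|/(4πε₀r²) = (1.58e-5)/(4π·8.85×10^-12·(0.0697)²) = 2.92×10^7 N/C.

E = 2.92e7 N/C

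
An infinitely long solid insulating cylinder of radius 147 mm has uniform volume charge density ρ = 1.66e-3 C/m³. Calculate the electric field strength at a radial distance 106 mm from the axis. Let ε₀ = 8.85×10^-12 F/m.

By cylindrical symmetry E is radial; use a coaxial Gaussian cylinder of radius 106 mm and length L (r < R).
Enclosed charge per unit length: λ_enc = ρ·πr² = (1.66e-3)π(0.106)² = 5.86×10^-5 C/m.
Gauss's law: E·2πrL = λ_enc L/ε₀.
E = |λ_enc|/(2πε₀r) = (5.86e-5)/(2π·8.85×10^-12·0.106) = 9.94e6 N/C.

9.94×10^6 N/C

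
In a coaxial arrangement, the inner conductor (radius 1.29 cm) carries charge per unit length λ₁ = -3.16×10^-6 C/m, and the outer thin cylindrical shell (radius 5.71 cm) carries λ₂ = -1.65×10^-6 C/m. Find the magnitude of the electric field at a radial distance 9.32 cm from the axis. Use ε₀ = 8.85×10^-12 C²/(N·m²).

Coaxial Gaussian cylinder, radius r = 9.32 cm, length L (r > 5.71 cm, enclosing both).
λ_enc = λ₁ + λ₂ = (-3.16×10^-6) + (-1.65e-6) = -4.81×10^-6 C/m.
Applying ∮E·dA = Q_enc/ε₀ with the end caps contributing no flux:
E = |λ_enc|/(2πε₀r) = (4.81×10^-6)/(2π·8.85×10^-12·0.0932) = 9.28×10^5 N/C.

E = 9.28×10^5 V/m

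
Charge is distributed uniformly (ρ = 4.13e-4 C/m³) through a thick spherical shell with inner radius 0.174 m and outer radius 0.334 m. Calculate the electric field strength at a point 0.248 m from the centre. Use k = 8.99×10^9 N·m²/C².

|E| = 2.52×10^6 V/m

Use a concentric Gaussian sphere at r = 0.248 m (within the shell material, 0.174 m < r < 0.334 m).
Enclosed charge is the volume from a to r: Q_enc = (4π/3)ρ(r³ − a³) = 1.727×10^-5 C.
Since E is radial and uniform over the Gaussian sphere, Φ = E·4πr² = Q_enc/ε₀.
E = k|Q_enc|/r² = (8.99×10^9)(1.727×10^-5)/(0.248)² = 2.52×10^6 N/C.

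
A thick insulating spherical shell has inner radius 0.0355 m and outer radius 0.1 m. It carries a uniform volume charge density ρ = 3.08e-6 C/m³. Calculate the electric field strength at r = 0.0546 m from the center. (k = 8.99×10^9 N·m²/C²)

E ≈ 4.59×10^3 V/m

Symmetry ⇒ E = E(r) r̂. Gaussian sphere of radius r = 0.0546 m (within the shell material, 0.0355 m < r < 0.1 m).
Enclosed charge is the volume from a to r: Q_enc = (4π/3)ρ(r³ − a³) = 1.523×10^-9 C.
Since E is radial and uniform over the Gaussian sphere, Φ = E·4πr² = Q_enc/ε₀.
E = k|Q_enc|/r² = (8.99×10^9)(1.523×10^-9)/(0.0546)² = 4.59×10^3 N/C.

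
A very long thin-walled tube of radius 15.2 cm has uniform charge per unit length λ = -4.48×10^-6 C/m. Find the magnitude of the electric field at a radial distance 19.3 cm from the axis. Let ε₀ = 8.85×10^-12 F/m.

By cylindrical symmetry E is radial; use a coaxial Gaussian cylinder of radius 19.3 cm and length L (r > 15.2 cm).
The full line charge is enclosed: λ_enc = -4.48×10^-6 C/m.
Applying ∮E·dA = Q_enc/ε₀ with the end caps contributing no flux:
E = |λ_enc|/(2πε₀r) = (4.48×10^-6)/(2π·8.85×10^-12·0.193) = 4.17×10^5 N/C.

E = 4.17e5 V/m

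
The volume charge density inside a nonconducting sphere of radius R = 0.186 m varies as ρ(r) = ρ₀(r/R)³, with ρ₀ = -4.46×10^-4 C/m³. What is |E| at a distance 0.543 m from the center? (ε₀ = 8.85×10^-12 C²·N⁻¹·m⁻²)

|E| ≈ 1.83×10^5 N/C

Symmetry ⇒ E = E(r) r̂. Gaussian sphere of radius r = 0.543 m (r > R, all charge enclosed).
Q_enc = 4π ∫₀^R ρ₀(r'/R)^3 r'² dr' = 4πρ₀R³/6 = -6.011×10^-6 C.
Since E is radial and uniform over the Gaussian sphere, Φ = E·4πr² = Q_enc/ε₀.
E = |Q_enc|/(4πε₀r²) = (6.011e-6)/(4π·8.85×10^-12·(0.543)²) = 1.83×10^5 N/C.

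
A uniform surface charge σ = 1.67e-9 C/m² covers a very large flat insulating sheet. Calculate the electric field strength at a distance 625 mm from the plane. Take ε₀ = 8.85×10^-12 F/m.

The symmetry is planar: E is normal to the sheet and the same magnitude on both sides. Take a pillbox straddling the sheet with end-cap area A.
Flux Φ = 2EA and Q_enc = σA, so 2EA = σA/ε₀ ⇒ E = |σ|/(2ε₀), independent of distance.
E = |σ|/(2ε₀) = (1.67e-9)/(2·8.85×10^-12) = 94.4 N/C.

E = 94.4 N/C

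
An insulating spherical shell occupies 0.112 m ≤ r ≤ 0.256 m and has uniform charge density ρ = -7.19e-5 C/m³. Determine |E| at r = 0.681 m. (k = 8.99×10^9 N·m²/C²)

E = 8.97×10^4 V/m

Use a concentric Gaussian sphere at r = 0.681 m (r > 0.256 m, enclosing the whole shell).
Q_enc = ρ·(4π/3)(b³ − a³) = (-7.19×10^-5)·(4π/3)·((0.256)³ − (0.112)³) = -4.63e-6 C.
By Gauss's law, ∮E·dA = E·4πr² = Q_enc/ε₀.
E = k|Q_enc|/r² = (8.99×10^9)(4.63×10^-6)/(0.681)² = 8.97×10^4 N/C.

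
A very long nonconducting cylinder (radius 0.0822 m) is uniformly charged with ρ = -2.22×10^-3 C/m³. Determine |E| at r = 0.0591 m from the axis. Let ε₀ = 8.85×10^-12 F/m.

|E| = 7.41×10^6 N/C

Take a coaxial cylindrical Gaussian surface of radius r = 0.0591 m and length L (r < R).
Enclosed charge per unit length: λ_enc = ρ·πr² = (-2.22×10^-3)π(0.0591)² = -2.436×10^-5 C/m.
Since E is radial and uniform over the curved surface, Φ = E·2πrL = Q_enc/ε₀ = λ_enc L/ε₀.
E = |λ_enc|/(2πε₀r) = (2.436×10^-5)/(2π·8.85×10^-12·0.0591) = 7.41×10^6 N/C.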